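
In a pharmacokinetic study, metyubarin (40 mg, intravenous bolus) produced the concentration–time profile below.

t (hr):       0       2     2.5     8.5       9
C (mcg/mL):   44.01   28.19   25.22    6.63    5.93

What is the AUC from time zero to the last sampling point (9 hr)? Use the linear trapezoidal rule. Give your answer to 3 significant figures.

Trapezoidal AUC_0→9:
  [0→2]: (44.01+28.19)/2 × 2 = 72.2
  [2→2.5]: (28.19+25.22)/2 × 0.5 = 13.3525
  [2.5→8.5]: (25.22+6.63)/2 × 6 = 95.55
  [8.5→9]: (6.63+5.93)/2 × 0.5 = 3.14
  Sum = 184.2425 mcg/mL·hr

AUC = 184 mcg/mL·hr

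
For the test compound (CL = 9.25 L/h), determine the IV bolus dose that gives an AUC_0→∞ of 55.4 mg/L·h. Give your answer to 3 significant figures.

Dose = 512 mg

Dose_iv = CL × AUC_0→∞
     = 9.25 × 55.4 = 512.45 mg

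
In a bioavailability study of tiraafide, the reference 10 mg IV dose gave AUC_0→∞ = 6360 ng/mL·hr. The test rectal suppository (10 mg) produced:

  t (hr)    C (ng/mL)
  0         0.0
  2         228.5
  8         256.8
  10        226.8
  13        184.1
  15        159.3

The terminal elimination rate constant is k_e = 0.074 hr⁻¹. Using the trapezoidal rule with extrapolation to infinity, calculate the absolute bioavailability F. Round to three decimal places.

F = 0.830

Trapezoidal AUC_0→15 (rectal suppository):
  [0→2]: (0.0+228.5)/2 × 2 = 228.5
  [2→8]: (228.5+256.8)/2 × 6 = 1455.9
  [8→10]: (256.8+226.8)/2 × 2 = 483.6
  [10→13]: (226.8+184.1)/2 × 3 = 616.35
  [13→15]: (184.1+159.3)/2 × 2 = 343.4
  Sum = 3127.75 ng/mL·hr
Tail: C_last/k_e = 159.3/0.074 = 2152.703
AUC_0→∞ (rectal suppository) = 3127.75 + 2152.703 = 5280.453 ng/mL·hr
F = (AUC_ev/D_ev)/(AUC_iv/D_iv) = (5280.453/10)/(6360/10) = 528.0453/636 = 0.8303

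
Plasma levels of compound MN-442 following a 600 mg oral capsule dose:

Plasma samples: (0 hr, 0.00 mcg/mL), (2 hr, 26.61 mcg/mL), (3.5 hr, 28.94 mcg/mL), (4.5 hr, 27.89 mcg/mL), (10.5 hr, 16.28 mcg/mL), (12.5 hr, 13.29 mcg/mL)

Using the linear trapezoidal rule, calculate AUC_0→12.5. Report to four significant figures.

Trapezoidal AUC_0→12.5:
  [0→2]: (0.00+26.61)/2 × 2 = 26.61
  [2→3.5]: (26.61+28.94)/2 × 1.5 = 41.6625
  [3.5→4.5]: (28.94+27.89)/2 × 1 = 28.415
  [4.5→10.5]: (27.89+16.28)/2 × 6 = 132.51
  [10.5→12.5]: (16.28+13.29)/2 × 2 = 29.57
  Sum = 258.7675 mcg/mL·hr

AUC = 258.8 mcg/mL·hr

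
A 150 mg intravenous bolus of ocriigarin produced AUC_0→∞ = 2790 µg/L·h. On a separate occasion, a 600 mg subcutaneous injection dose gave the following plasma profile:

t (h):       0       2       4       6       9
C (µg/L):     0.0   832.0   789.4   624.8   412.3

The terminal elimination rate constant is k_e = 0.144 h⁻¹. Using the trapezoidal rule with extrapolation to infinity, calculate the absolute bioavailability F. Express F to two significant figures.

F = 0.74

Trapezoidal AUC_0→9 (subcutaneous injection):
  [0→2]: (0.0+832.0)/2 × 2 = 832.0
  [2→4]: (832.0+789.4)/2 × 2 = 1621.4
  [4→6]: (789.4+624.8)/2 × 2 = 1414.2
  [6→9]: (624.8+412.3)/2 × 3 = 1555.65
  Sum = 5423.25 µg/L·h
Tail: C_last/k_e = 412.3/0.144 = 2863.194
AUC_0→∞ (subcutaneous injection) = 5423.25 + 2863.194 = 8286.444 µg/L·h
F = (AUC_ev/D_ev)/(AUC_iv/D_iv) = (8286.444/600)/(2790/150) = 13.81074/18.6 = 0.7425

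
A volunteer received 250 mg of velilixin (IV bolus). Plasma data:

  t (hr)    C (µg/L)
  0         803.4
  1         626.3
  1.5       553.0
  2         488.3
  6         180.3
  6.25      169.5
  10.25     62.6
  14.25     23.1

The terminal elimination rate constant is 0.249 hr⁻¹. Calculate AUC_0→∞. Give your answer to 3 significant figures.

AUC = 3380 µg/L·hr

Trapezoidal AUC_0→14.25:
  [0→1]: (803.4+626.3)/2 × 1 = 714.85
  [1→1.5]: (626.3+553.0)/2 × 0.5 = 294.825
  [1.5→2]: (553.0+488.3)/2 × 0.5 = 260.325
  [2→6]: (488.3+180.3)/2 × 4 = 1337.2
  [6→6.25]: (180.3+169.5)/2 × 0.25 = 43.725
  [6.25→10.25]: (169.5+62.6)/2 × 4 = 464.2
  [10.25→14.25]: (62.6+23.1)/2 × 4 = 171.4
  Sum = 3286.525 µg/L·hr
Extrapolated tail: C_last / k_e = 23.1 / 0.249 = 92.771
AUC_0→∞ = 3286.525 + 92.771 = 3379.296 µg/L·hr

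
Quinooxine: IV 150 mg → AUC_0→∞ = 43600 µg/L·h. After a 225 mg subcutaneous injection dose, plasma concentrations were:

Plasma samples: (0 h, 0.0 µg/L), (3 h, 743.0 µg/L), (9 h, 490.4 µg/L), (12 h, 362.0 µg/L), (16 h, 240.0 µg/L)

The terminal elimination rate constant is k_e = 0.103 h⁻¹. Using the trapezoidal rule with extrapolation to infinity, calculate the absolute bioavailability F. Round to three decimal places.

Trapezoidal AUC_0→16 (subcutaneous injection):
  [0→3]: (0.0+743.0)/2 × 3 = 1114.5
  [3→9]: (743.0+490.4)/2 × 6 = 3700.2
  [9→12]: (490.4+362.0)/2 × 3 = 1278.6
  [12→16]: (362.0+240.0)/2 × 4 = 1204.0
  Sum = 7297.3 µg/L·h
Tail: C_last/k_e = 240.0/0.103 = 2330.097
AUC_0→∞ (subcutaneous injection) = 7297.3 + 2330.097 = 9627.397 µg/L·h
F = (AUC_ev/D_ev)/(AUC_iv/D_iv) = (9627.397/225)/(43600/150) = 42.7884/290.667 = 0.1472

F = 0.147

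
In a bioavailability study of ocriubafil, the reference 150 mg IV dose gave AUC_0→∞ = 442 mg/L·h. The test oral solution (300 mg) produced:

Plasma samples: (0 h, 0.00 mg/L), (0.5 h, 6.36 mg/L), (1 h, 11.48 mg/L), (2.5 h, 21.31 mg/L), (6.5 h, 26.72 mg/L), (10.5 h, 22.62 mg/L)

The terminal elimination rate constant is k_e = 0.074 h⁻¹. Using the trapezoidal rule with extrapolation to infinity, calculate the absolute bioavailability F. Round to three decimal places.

Trapezoidal AUC_0→10.5 (oral solution):
  [0→0.5]: (0.00+6.36)/2 × 0.5 = 1.59
  [0.5→1]: (6.36+11.48)/2 × 0.5 = 4.46
  [1→2.5]: (11.48+21.31)/2 × 1.5 = 24.5925
  [2.5→6.5]: (21.31+26.72)/2 × 4 = 96.06
  [6.5→10.5]: (26.72+22.62)/2 × 4 = 98.68
  Sum = 225.3825 mg/L·h
Tail: C_last/k_e = 22.62/0.074 = 305.676
AUC_0→∞ (oral solution) = 225.3825 + 305.676 = 531.0585 mg/L·h
F = (AUC_ev/D_ev)/(AUC_iv/D_iv) = (531.0585/300)/(442/150) = 1.770195/2.94667 = 0.6007

F = 0.601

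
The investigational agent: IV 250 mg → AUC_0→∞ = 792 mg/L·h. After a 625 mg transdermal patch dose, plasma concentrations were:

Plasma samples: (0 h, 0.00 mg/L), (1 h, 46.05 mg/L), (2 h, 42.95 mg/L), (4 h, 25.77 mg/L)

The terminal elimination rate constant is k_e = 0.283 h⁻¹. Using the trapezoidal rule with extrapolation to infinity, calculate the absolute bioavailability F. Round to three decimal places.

F = 0.115

Trapezoidal AUC_0→4 (transdermal patch):
  [0→1]: (0.00+46.05)/2 × 1 = 23.025
  [1→2]: (46.05+42.95)/2 × 1 = 44.5
  [2→4]: (42.95+25.77)/2 × 2 = 68.72
  Sum = 136.245 mg/L·h
Tail: C_last/k_e = 25.77/0.283 = 91.060
AUC_0→∞ (transdermal patch) = 136.245 + 91.060 = 227.305 mg/L·h
F = (AUC_ev/D_ev)/(AUC_iv/D_iv) = (227.305/625)/(792/250) = 0.363688/3.168 = 0.1148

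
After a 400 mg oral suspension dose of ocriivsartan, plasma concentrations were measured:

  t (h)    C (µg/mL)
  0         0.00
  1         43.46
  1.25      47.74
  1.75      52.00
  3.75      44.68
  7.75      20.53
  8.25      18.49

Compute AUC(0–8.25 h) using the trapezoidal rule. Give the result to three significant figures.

Trapezoidal AUC_0→8.25:
  [0→1]: (0.00+43.46)/2 × 1 = 21.73
  [1→1.25]: (43.46+47.74)/2 × 0.25 = 11.4
  [1.25→1.75]: (47.74+52.00)/2 × 0.5 = 24.935
  [1.75→3.75]: (52.00+44.68)/2 × 2 = 96.68
  [3.75→7.75]: (44.68+20.53)/2 × 4 = 130.42
  [7.75→8.25]: (20.53+18.49)/2 × 0.5 = 9.755
  Sum = 294.92 µg/mL·h

AUC = 295 µg/mL·h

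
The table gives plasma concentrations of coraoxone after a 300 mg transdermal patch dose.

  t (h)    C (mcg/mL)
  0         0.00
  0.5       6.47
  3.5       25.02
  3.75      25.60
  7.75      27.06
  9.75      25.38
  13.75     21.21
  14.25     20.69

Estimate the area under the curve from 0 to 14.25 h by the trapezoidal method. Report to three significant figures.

Trapezoidal AUC_0→14.25:
  [0→0.5]: (0.00+6.47)/2 × 0.5 = 1.6175
  [0.5→3.5]: (6.47+25.02)/2 × 3 = 47.235
  [3.5→3.75]: (25.02+25.60)/2 × 0.25 = 6.3275
  [3.75→7.75]: (25.60+27.06)/2 × 4 = 105.32
  [7.75→9.75]: (27.06+25.38)/2 × 2 = 52.44
  [9.75→13.75]: (25.38+21.21)/2 × 4 = 93.18
  [13.75→14.25]: (21.21+20.69)/2 × 0.5 = 10.475
  Sum = 316.595 mcg/mL·h

AUC = 317 mcg/mL·h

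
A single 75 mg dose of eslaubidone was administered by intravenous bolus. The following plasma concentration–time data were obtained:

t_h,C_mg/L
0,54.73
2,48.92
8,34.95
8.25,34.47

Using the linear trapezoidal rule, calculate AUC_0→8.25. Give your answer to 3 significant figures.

Trapezoidal AUC_0→8.25:
  [0→2]: (54.73+48.92)/2 × 2 = 103.65
  [2→8]: (48.92+34.95)/2 × 6 = 251.61
  [8→8.25]: (34.95+34.47)/2 × 0.25 = 8.6775
  Sum = 363.9375 mg/L·h

AUC = 364 mg/L·h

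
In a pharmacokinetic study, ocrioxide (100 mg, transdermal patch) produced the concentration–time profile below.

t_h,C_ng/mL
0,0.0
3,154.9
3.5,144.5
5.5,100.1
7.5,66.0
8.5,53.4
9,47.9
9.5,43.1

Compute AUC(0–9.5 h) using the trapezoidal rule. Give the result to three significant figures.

Trapezoidal AUC_0→9.5:
  [0→3]: (0.0+154.9)/2 × 3 = 232.35
  [3→3.5]: (154.9+144.5)/2 × 0.5 = 74.85
  [3.5→5.5]: (144.5+100.1)/2 × 2 = 244.6
  [5.5→7.5]: (100.1+66.0)/2 × 2 = 166.1
  [7.5→8.5]: (66.0+53.4)/2 × 1 = 59.7
  [8.5→9]: (53.4+47.9)/2 × 0.5 = 25.325
  [9→9.5]: (47.9+43.1)/2 × 0.5 = 22.75
  Sum = 825.675 ng/mL·h

AUC = 826 ng/mL·h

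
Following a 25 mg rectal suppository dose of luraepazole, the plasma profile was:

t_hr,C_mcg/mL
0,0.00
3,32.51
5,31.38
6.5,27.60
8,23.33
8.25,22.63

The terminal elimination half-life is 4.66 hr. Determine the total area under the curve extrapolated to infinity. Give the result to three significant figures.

AUC = 353 mcg/mL·hr

Trapezoidal AUC_0→8.25:
  [0→3]: (0.00+32.51)/2 × 3 = 48.765
  [3→5]: (32.51+31.38)/2 × 2 = 63.89
  [5→6.5]: (31.38+27.60)/2 × 1.5 = 44.235
  [6.5→8]: (27.60+23.33)/2 × 1.5 = 38.1975
  [8→8.25]: (23.33+22.63)/2 × 0.25 = 5.745
  Sum = 200.8325 mcg/mL·hr
k_e = ln2 / t½ = 0.693147 / 4.66 = 0.1487 hr^-1
Extrapolated tail: C_last / k_e = 22.63 / 0.1487 = 152.186
AUC_0→∞ = 200.8325 + 152.186 = 353.0185 mcg/mL·hr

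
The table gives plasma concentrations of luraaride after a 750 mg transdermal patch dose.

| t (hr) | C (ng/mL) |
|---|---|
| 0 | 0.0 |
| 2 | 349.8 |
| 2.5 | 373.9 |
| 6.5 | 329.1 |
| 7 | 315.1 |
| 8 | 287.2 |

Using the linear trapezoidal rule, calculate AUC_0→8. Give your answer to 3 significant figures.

Trapezoidal AUC_0→8:
  [0→2]: (0.0+349.8)/2 × 2 = 349.8
  [2→2.5]: (349.8+373.9)/2 × 0.5 = 180.925
  [2.5→6.5]: (373.9+329.1)/2 × 4 = 1406.0
  [6.5→7]: (329.1+315.1)/2 × 0.5 = 161.05
  [7→8]: (315.1+287.2)/2 × 1 = 301.15
  Sum = 2398.925 ng/mL·hr

AUC = 2400 ng/mL·hr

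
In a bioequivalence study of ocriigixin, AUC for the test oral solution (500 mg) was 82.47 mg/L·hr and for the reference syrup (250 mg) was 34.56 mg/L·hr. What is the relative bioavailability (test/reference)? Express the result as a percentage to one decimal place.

F_rel = 119.3%

F_rel = (AUC_test/D_test) / (AUC_ref/D_ref)
      = (82.47/500) / (34.56/250)
      = 0.16494 / 0.13824 = 1.1931 = 119.31%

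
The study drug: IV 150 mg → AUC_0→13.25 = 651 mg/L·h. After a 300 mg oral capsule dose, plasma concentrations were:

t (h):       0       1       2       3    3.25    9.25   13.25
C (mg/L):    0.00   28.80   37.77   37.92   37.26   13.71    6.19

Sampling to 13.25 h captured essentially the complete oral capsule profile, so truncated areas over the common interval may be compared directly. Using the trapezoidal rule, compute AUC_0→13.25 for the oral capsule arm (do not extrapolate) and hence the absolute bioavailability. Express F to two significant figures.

F = 0.22

Trapezoidal AUC_0→13.25 (oral capsule):
  [0→1]: (0.00+28.80)/2 × 1 = 14.4
  [1→2]: (28.80+37.77)/2 × 1 = 33.285
  [2→3]: (37.77+37.92)/2 × 1 = 37.845
  [3→3.25]: (37.92+37.26)/2 × 0.25 = 9.3975
  [3.25→9.25]: (37.26+13.71)/2 × 6 = 152.91
  [9.25→13.25]: (13.71+6.19)/2 × 4 = 39.8
  Sum = 287.6375 mg/L·h
F = (AUC_ev/D_ev)/(AUC_iv/D_iv) = (287.6375/300)/(651/150) = 0.958792/4.34 = 0.2209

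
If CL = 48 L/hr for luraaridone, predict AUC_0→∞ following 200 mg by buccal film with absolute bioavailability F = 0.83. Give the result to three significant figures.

AUC = 3.46 mg/L·hr

AUC_0→∞ = F × Dose / CL
        = 0.83 × 200 / 48 = 3.45833 mg/L·hr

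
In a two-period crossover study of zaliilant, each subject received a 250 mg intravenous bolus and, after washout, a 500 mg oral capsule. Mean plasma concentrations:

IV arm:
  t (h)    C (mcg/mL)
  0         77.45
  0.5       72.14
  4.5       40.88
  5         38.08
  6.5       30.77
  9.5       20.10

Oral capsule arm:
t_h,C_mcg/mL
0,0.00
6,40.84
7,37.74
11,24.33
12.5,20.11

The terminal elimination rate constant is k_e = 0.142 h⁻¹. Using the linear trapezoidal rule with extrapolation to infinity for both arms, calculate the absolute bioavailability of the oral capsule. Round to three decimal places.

F = 0.417

Trapezoidal AUC_0→9.5 (IV):
  [0→0.5]: (77.45+72.14)/2 × 0.5 = 37.3975
  [0.5→4.5]: (72.14+40.88)/2 × 4 = 226.04
  [4.5→5]: (40.88+38.08)/2 × 0.5 = 19.74
  [5→6.5]: (38.08+30.77)/2 × 1.5 = 51.6375
  [6.5→9.5]: (30.77+20.10)/2 × 3 = 76.305
  Sum = 411.12 mcg/mL·h
IV tail: 20.10/0.142 = 141.549; AUC_iv,0→∞ = 411.12 + 141.549 = 552.669 mcg/mL·h
Trapezoidal AUC_0→12.5 (oral capsule):
  [0→6]: (0.00+40.84)/2 × 6 = 122.52
  [6→7]: (40.84+37.74)/2 × 1 = 39.29
  [7→11]: (37.74+24.33)/2 × 4 = 124.14
  [11→12.5]: (24.33+20.11)/2 × 1.5 = 33.33
  Sum = 319.28 mcg/mL·h
oral capsule tail: 20.11/0.142 = 141.620; AUC_ev,0→∞ = 319.28 + 141.620 = 460.9 mcg/mL·h
F = (AUC_ev/D_ev)/(AUC_iv/D_iv) = (460.9/500)/(552.669/250) = 0.9218/2.210676 = 0.4170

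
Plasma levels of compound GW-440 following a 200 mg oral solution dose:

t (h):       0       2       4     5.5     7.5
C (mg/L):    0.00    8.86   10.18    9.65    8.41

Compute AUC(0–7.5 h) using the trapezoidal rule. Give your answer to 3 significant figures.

Trapezoidal AUC_0→7.5:
  [0→2]: (0.00+8.86)/2 × 2 = 8.86
  [2→4]: (8.86+10.18)/2 × 2 = 19.04
  [4→5.5]: (10.18+9.65)/2 × 1.5 = 14.8725
  [5.5→7.5]: (9.65+8.41)/2 × 2 = 18.06
  Sum = 60.8325 mg/L·h

AUC = 60.8 mg/L·h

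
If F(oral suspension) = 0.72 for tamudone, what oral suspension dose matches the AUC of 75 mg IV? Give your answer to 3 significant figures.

For equal systemic exposure: F × D_ev = D_iv
D_ev = D_iv / F = 75 / 0.72 = 104.167 mg

D_oral = 104 mg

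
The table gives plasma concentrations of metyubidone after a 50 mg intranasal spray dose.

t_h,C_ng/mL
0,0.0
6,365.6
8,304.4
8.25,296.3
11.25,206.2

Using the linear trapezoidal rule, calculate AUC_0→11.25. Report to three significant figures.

AUC = 2600 ng/mL·h

Trapezoidal AUC_0→11.25:
  [0→6]: (0.0+365.6)/2 × 6 = 1096.8
  [6→8]: (365.6+304.4)/2 × 2 = 670.0
  [8→8.25]: (304.4+296.3)/2 × 0.25 = 75.0875
  [8.25→11.25]: (296.3+206.2)/2 × 3 = 753.75
  Sum = 2595.6375 ng/mL·h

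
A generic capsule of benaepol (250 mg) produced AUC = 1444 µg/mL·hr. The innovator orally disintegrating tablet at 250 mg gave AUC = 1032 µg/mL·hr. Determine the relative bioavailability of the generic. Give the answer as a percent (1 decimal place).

F_rel = (AUC_test/D_test) / (AUC_ref/D_ref)
      = (1444/250) / (1032/250)
      = 5.776 / 4.128 = 1.3992 = 139.92%

F_rel = 139.9%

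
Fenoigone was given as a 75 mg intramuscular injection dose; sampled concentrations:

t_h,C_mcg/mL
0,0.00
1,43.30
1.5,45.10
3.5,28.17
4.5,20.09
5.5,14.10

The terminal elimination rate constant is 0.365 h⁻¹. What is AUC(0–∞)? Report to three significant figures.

Trapezoidal AUC_0→5.5:
  [0→1]: (0.00+43.30)/2 × 1 = 21.65
  [1→1.5]: (43.30+45.10)/2 × 0.5 = 22.1
  [1.5→3.5]: (45.10+28.17)/2 × 2 = 73.27
  [3.5→4.5]: (28.17+20.09)/2 × 1 = 24.13
  [4.5→5.5]: (20.09+14.10)/2 × 1 = 17.095
  Sum = 158.245 mcg/mL·h
Extrapolated tail: C_last / k_e = 14.10 / 0.365 = 38.630
AUC_0→∞ = 158.245 + 38.630 = 196.875 mcg/mL·h

AUC = 197 mcg/mL·h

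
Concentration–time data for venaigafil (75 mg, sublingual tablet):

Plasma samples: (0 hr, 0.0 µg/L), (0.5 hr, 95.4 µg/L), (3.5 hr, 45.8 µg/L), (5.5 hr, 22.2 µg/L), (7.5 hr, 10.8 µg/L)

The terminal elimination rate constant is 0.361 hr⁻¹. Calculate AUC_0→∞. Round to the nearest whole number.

Trapezoidal AUC_0→7.5:
  [0→0.5]: (0.0+95.4)/2 × 0.5 = 23.85
  [0.5→3.5]: (95.4+45.8)/2 × 3 = 211.8
  [3.5→5.5]: (45.8+22.2)/2 × 2 = 68.0
  [5.5→7.5]: (22.2+10.8)/2 × 2 = 33.0
  Sum = 336.65 µg/L·hr
Extrapolated tail: C_last / k_e = 10.8 / 0.361 = 29.917
AUC_0→∞ = 336.65 + 29.917 = 366.567 µg/L·hr

AUC = 367 µg/L·hr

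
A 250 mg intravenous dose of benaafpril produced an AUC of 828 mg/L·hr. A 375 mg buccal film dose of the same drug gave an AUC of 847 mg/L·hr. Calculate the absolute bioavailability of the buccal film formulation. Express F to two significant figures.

F = 0.68

F = (AUC_ev / D_ev) / (AUC_iv / D_iv)
  = (847/375) / (828/250)
  = 2.25867 / 3.312 = 0.6820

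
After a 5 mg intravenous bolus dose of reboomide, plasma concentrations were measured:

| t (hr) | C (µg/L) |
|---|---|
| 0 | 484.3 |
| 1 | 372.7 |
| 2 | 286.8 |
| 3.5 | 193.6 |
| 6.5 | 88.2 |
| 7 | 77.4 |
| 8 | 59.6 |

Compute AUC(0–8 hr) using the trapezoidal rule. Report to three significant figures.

AUC = 1650 µg/L·hr

Trapezoidal AUC_0→8:
  [0→1]: (484.3+372.7)/2 × 1 = 428.5
  [1→2]: (372.7+286.8)/2 × 1 = 329.75
  [2→3.5]: (286.8+193.6)/2 × 1.5 = 360.3
  [3.5→6.5]: (193.6+88.2)/2 × 3 = 422.7
  [6.5→7]: (88.2+77.4)/2 × 0.5 = 41.4
  [7→8]: (77.4+59.6)/2 × 1 = 68.5
  Sum = 1651.15 µg/L·hr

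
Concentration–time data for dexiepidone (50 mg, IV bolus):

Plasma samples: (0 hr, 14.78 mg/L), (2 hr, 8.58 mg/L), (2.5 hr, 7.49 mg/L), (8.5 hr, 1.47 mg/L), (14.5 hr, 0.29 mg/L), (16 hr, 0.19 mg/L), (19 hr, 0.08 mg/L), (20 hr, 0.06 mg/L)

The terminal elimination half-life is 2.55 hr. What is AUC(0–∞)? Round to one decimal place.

AUC = 60.6 mg/L·hr

Trapezoidal AUC_0→20:
  [0→2]: (14.78+8.58)/2 × 2 = 23.36
  [2→2.5]: (8.58+7.49)/2 × 0.5 = 4.0175
  [2.5→8.5]: (7.49+1.47)/2 × 6 = 26.88
  [8.5→14.5]: (1.47+0.29)/2 × 6 = 5.28
  [14.5→16]: (0.29+0.19)/2 × 1.5 = 0.36
  [16→19]: (0.19+0.08)/2 × 3 = 0.405
  [19→20]: (0.08+0.06)/2 × 1 = 0.07
  Sum = 60.3725 mg/L·hr
k_e = ln2 / t½ = 0.693147 / 2.55 = 0.2718 hr^-1
Extrapolated tail: C_last / k_e = 0.06 / 0.2718 = 0.221
AUC_0→∞ = 60.3725 + 0.221 = 60.5935 mg/L·hr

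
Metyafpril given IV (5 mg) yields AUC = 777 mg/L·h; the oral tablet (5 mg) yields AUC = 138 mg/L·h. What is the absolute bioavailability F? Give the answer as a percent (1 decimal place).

F = 17.8%

F = (AUC_ev / D_ev) / (AUC_iv / D_iv)
  = (138/5) / (777/5)
  = 27.6 / 155.4 = 0.1776
  = 17.76%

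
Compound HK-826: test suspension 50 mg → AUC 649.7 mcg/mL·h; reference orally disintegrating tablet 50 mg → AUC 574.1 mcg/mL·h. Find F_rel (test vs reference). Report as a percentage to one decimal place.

F_rel = (AUC_test/D_test) / (AUC_ref/D_ref)
      = (649.7/50) / (574.1/50)
      = 12.994 / 11.482 = 1.1317 = 113.17%

F_rel = 113.2%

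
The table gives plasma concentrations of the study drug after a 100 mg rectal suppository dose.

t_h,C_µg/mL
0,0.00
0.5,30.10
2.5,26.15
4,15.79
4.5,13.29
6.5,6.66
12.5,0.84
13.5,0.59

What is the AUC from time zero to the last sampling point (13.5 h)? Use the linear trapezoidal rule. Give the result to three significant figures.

Trapezoidal AUC_0→13.5:
  [0→0.5]: (0.00+30.10)/2 × 0.5 = 7.525
  [0.5→2.5]: (30.10+26.15)/2 × 2 = 56.25
  [2.5→4]: (26.15+15.79)/2 × 1.5 = 31.455
  [4→4.5]: (15.79+13.29)/2 × 0.5 = 7.27
  [4.5→6.5]: (13.29+6.66)/2 × 2 = 19.95
  [6.5→12.5]: (6.66+0.84)/2 × 6 = 22.5
  [12.5→13.5]: (0.84+0.59)/2 × 1 = 0.715
  Sum = 145.665 µg/mL·h

AUC = 146 µg/mL·h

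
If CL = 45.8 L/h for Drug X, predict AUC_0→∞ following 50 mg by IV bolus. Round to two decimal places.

AUC_0→∞ = Dose_iv / CL
        = 50 / 45.8 = 1.0917 mg/L·h

AUC = 1.09 mg/L·h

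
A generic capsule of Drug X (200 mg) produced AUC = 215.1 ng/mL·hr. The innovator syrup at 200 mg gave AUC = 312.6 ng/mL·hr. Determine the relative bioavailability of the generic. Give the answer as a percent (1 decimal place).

F_rel = 68.8%

F_rel = (AUC_test/D_test) / (AUC_ref/D_ref)
      = (215.1/200) / (312.6/200)
      = 1.0755 / 1.563 = 0.6881 = 68.81%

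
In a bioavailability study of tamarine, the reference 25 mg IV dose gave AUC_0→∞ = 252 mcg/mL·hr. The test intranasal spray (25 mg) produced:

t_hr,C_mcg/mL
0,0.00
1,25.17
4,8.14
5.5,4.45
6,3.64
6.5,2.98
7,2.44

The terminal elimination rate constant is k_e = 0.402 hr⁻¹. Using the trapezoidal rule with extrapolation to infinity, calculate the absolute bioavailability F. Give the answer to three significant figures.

Trapezoidal AUC_0→7 (intranasal spray):
  [0→1]: (0.00+25.17)/2 × 1 = 12.585
  [1→4]: (25.17+8.14)/2 × 3 = 49.965
  [4→5.5]: (8.14+4.45)/2 × 1.5 = 9.4425
  [5.5→6]: (4.45+3.64)/2 × 0.5 = 2.0225
  [6→6.5]: (3.64+2.98)/2 × 0.5 = 1.655
  [6.5→7]: (2.98+2.44)/2 × 0.5 = 1.355
  Sum = 77.025 mcg/mL·hr
Tail: C_last/k_e = 2.44/0.402 = 6.070
AUC_0→∞ (intranasal spray) = 77.025 + 6.070 = 83.095 mcg/mL·hr
F = (AUC_ev/D_ev)/(AUC_iv/D_iv) = (83.095/25)/(252/25) = 3.3238/10.08 = 0.3297

F = 0.330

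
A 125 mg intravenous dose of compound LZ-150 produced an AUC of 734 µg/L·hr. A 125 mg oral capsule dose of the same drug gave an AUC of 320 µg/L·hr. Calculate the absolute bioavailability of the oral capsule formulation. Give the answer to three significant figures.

F = (AUC_ev / D_ev) / (AUC_iv / D_iv)
  = (320/125) / (734/125)
  = 2.56 / 5.872 = 0.4360

F = 0.436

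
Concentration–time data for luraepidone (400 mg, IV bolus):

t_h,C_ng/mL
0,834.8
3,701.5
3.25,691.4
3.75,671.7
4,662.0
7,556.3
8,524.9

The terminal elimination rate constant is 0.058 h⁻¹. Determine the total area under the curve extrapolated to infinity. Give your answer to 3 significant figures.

Trapezoidal AUC_0→8:
  [0→3]: (834.8+701.5)/2 × 3 = 2304.45
  [3→3.25]: (701.5+691.4)/2 × 0.25 = 174.1125
  [3.25→3.75]: (691.4+671.7)/2 × 0.5 = 340.775
  [3.75→4]: (671.7+662.0)/2 × 0.25 = 166.7125
  [4→7]: (662.0+556.3)/2 × 3 = 1827.45
  [7→8]: (556.3+524.9)/2 × 1 = 540.6
  Sum = 5354.1 ng/mL·h
Extrapolated tail: C_last / k_e = 524.9 / 0.058 = 9050.000
AUC_0→∞ = 5354.1 + 9050.000 = 14404.1 ng/mL·h

AUC = 14400 ng/mL·h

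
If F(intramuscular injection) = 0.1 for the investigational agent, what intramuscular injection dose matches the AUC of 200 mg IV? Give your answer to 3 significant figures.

For equal systemic exposure: F × D_ev = D_iv
D_ev = D_iv / F = 200 / 0.1 = 2000 mg

D_intramuscular = 2000 mg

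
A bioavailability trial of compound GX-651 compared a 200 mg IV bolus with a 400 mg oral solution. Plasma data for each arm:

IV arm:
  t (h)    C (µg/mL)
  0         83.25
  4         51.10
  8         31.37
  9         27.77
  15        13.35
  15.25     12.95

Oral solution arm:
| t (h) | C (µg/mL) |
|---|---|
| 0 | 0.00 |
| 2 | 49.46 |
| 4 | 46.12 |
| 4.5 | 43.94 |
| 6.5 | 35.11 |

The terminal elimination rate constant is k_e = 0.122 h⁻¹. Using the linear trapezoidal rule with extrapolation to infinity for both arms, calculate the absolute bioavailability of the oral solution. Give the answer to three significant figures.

F = 0.384

Trapezoidal AUC_0→15.25 (IV):
  [0→4]: (83.25+51.10)/2 × 4 = 268.7
  [4→8]: (51.10+31.37)/2 × 4 = 164.94
  [8→9]: (31.37+27.77)/2 × 1 = 29.57
  [9→15]: (27.77+13.35)/2 × 6 = 123.36
  [15→15.25]: (13.35+12.95)/2 × 0.25 = 3.2875
  Sum = 589.8575 µg/mL·h
IV tail: 12.95/0.122 = 106.148; AUC_iv,0→∞ = 589.8575 + 106.148 = 696.0055 µg/mL·h
Trapezoidal AUC_0→6.5 (oral solution):
  [0→2]: (0.00+49.46)/2 × 2 = 49.46
  [2→4]: (49.46+46.12)/2 × 2 = 95.58
  [4→4.5]: (46.12+43.94)/2 × 0.5 = 22.515
  [4.5→6.5]: (43.94+35.11)/2 × 2 = 79.05
  Sum = 246.605 µg/mL·h
oral solution tail: 35.11/0.122 = 287.787; AUC_ev,0→∞ = 246.605 + 287.787 = 534.392 µg/mL·h
F = (AUC_ev/D_ev)/(AUC_iv/D_iv) = (534.392/400)/(696.0055/200) = 1.33598/3.4800275 = 0.3839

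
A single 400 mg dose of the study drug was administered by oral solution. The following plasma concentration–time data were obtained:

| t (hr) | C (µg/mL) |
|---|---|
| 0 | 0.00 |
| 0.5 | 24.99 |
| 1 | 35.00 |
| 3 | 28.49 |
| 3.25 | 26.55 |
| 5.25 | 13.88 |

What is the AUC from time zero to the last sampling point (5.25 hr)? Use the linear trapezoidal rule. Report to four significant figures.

AUC = 132.0 µg/mL·hr

Trapezoidal AUC_0→5.25:
  [0→0.5]: (0.00+24.99)/2 × 0.5 = 6.2475
  [0.5→1]: (24.99+35.00)/2 × 0.5 = 14.9975
  [1→3]: (35.00+28.49)/2 × 2 = 63.49
  [3→3.25]: (28.49+26.55)/2 × 0.25 = 6.88
  [3.25→5.25]: (26.55+13.88)/2 × 2 = 40.43
  Sum = 132.045 µg/mL·hr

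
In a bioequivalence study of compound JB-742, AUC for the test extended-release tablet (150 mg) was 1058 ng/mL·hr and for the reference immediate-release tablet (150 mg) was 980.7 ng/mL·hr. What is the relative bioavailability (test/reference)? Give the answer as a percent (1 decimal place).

F_rel = 107.9%

F_rel = (AUC_test/D_test) / (AUC_ref/D_ref)
      = (1058/150) / (980.7/150)
      = 7.05333 / 6.538 = 1.0788 = 107.88%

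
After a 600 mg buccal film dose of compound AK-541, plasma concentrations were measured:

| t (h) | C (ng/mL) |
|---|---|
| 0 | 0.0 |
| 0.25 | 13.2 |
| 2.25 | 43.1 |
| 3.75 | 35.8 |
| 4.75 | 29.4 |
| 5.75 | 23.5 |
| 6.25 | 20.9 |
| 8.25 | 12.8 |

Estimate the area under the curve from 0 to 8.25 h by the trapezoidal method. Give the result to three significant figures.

Trapezoidal AUC_0→8.25:
  [0→0.25]: (0.0+13.2)/2 × 0.25 = 1.65
  [0.25→2.25]: (13.2+43.1)/2 × 2 = 56.3
  [2.25→3.75]: (43.1+35.8)/2 × 1.5 = 59.175
  [3.75→4.75]: (35.8+29.4)/2 × 1 = 32.6
  [4.75→5.75]: (29.4+23.5)/2 × 1 = 26.45
  [5.75→6.25]: (23.5+20.9)/2 × 0.5 = 11.1
  [6.25→8.25]: (20.9+12.8)/2 × 2 = 33.7
  Sum = 220.975 ng/mL·h

AUC = 221 ng/mL·h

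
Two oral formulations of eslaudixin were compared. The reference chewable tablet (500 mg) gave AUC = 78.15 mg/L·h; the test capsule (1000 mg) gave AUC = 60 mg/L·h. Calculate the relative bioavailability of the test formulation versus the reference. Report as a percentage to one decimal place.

F_rel = 38.4%

F_rel = (AUC_test/D_test) / (AUC_ref/D_ref)
      = (60/1000) / (78.15/500)
      = 0.06 / 0.1563 = 0.3839 = 38.39%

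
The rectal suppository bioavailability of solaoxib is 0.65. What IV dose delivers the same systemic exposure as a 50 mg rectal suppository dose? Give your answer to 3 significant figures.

D_iv = 32.5 mg

Systemic exposure from an extravascular dose = F × D_ev, so the equivalent IV dose is F × D_ev.
D_iv = F × D_ev = 0.65 × 50 = 32.5 mg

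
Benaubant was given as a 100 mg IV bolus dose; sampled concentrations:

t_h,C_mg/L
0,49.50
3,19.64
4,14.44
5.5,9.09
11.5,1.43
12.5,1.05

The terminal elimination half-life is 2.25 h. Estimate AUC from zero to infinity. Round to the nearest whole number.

Trapezoidal AUC_0→12.5:
  [0→3]: (49.50+19.64)/2 × 3 = 103.71
  [3→4]: (19.64+14.44)/2 × 1 = 17.04
  [4→5.5]: (14.44+9.09)/2 × 1.5 = 17.6475
  [5.5→11.5]: (9.09+1.43)/2 × 6 = 31.56
  [11.5→12.5]: (1.43+1.05)/2 × 1 = 1.24
  Sum = 171.1975 mg/L·h
k_e = ln2 / t½ = 0.693147 / 2.25 = 0.3081 h^-1
Extrapolated tail: C_last / k_e = 1.05 / 0.3081 = 3.408
AUC_0→∞ = 171.1975 + 3.408 = 174.6055 mg/L·h

AUC = 175 mg/L·h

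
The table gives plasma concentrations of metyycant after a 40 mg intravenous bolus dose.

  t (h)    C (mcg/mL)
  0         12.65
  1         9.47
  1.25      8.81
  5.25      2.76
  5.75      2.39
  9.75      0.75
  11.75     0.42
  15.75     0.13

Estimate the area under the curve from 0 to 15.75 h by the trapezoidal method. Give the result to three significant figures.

Trapezoidal AUC_0→15.75:
  [0→1]: (12.65+9.47)/2 × 1 = 11.06
  [1→1.25]: (9.47+8.81)/2 × 0.25 = 2.285
  [1.25→5.25]: (8.81+2.76)/2 × 4 = 23.14
  [5.25→5.75]: (2.76+2.39)/2 × 0.5 = 1.2875
  [5.75→9.75]: (2.39+0.75)/2 × 4 = 6.28
  [9.75→11.75]: (0.75+0.42)/2 × 2 = 1.17
  [11.75→15.75]: (0.42+0.13)/2 × 4 = 1.1
  Sum = 46.3225 mcg/mL·h

AUC = 46.3 mcg/mL·h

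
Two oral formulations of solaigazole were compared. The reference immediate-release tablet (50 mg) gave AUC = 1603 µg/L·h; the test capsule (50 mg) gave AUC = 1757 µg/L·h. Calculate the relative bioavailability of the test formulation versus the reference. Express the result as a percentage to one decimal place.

F_rel = (AUC_test/D_test) / (AUC_ref/D_ref)
      = (1757/50) / (1603/50)
      = 35.14 / 32.06 = 1.0961 = 109.61%

F_rel = 109.6%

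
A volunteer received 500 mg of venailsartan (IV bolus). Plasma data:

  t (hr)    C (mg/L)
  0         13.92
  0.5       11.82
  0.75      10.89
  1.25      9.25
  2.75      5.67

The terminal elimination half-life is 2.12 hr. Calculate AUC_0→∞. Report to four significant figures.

Trapezoidal AUC_0→2.75:
  [0→0.5]: (13.92+11.82)/2 × 0.5 = 6.435
  [0.5→0.75]: (11.82+10.89)/2 × 0.25 = 2.83875
  [0.75→1.25]: (10.89+9.25)/2 × 0.5 = 5.035
  [1.25→2.75]: (9.25+5.67)/2 × 1.5 = 11.19
  Sum = 25.49875 mg/L·hr
k_e = ln2 / t½ = 0.693147 / 2.12 = 0.3270 hr^-1
Extrapolated tail: C_last / k_e = 5.67 / 0.327 = 17.339
AUC_0→∞ = 25.49875 + 17.339 = 42.83775 mg/L·hr

AUC = 42.84 mg/L·hr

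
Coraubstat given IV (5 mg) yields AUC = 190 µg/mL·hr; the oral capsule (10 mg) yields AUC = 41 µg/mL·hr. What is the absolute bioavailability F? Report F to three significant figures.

F = (AUC_ev / D_ev) / (AUC_iv / D_iv)
  = (41/10) / (190/5)
  = 4.1 / 38 = 0.1079

F = 0.108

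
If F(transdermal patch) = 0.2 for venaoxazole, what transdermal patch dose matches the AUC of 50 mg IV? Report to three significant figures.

For equal systemic exposure: F × D_ev = D_iv
D_ev = D_iv / F = 50 / 0.2 = 250 mg

D_transdermal = 250 mg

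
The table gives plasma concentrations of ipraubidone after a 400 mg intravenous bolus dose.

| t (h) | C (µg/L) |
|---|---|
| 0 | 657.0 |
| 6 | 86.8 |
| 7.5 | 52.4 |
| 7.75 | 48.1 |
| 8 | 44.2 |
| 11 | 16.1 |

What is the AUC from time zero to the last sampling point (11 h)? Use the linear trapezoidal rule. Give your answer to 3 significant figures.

Trapezoidal AUC_0→11:
  [0→6]: (657.0+86.8)/2 × 6 = 2231.4
  [6→7.5]: (86.8+52.4)/2 × 1.5 = 104.4
  [7.5→7.75]: (52.4+48.1)/2 × 0.25 = 12.5625
  [7.75→8]: (48.1+44.2)/2 × 0.25 = 11.5375
  [8→11]: (44.2+16.1)/2 × 3 = 90.45
  Sum = 2450.35 µg/L·h

AUC = 2450 µg/L·h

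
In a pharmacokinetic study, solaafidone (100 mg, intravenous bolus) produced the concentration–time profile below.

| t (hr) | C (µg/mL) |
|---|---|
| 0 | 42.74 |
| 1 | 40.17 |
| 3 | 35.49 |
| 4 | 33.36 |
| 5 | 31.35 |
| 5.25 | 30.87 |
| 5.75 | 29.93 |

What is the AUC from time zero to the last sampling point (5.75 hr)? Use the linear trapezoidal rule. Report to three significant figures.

Trapezoidal AUC_0→5.75:
  [0→1]: (42.74+40.17)/2 × 1 = 41.455
  [1→3]: (40.17+35.49)/2 × 2 = 75.66
  [3→4]: (35.49+33.36)/2 × 1 = 34.425
  [4→5]: (33.36+31.35)/2 × 1 = 32.355
  [5→5.25]: (31.35+30.87)/2 × 0.25 = 7.7775
  [5.25→5.75]: (30.87+29.93)/2 × 0.5 = 15.2
  Sum = 206.8725 µg/mL·hr

AUC = 207 µg/mL·hr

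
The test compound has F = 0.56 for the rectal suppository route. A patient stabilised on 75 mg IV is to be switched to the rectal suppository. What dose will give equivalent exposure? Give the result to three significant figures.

D_rectal = 134 mg

For equal systemic exposure: F × D_ev = D_iv
D_ev = D_iv / F = 75 / 0.56 = 133.929 mg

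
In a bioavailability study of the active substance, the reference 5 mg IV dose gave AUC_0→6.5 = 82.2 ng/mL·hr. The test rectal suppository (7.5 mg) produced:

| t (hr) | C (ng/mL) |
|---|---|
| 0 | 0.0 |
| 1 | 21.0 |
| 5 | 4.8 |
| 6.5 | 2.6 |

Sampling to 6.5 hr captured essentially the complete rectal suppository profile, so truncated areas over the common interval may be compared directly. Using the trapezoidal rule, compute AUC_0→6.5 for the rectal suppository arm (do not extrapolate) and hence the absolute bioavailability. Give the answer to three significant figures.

Trapezoidal AUC_0→6.5 (rectal suppository):
  [0→1]: (0.0+21.0)/2 × 1 = 10.5
  [1→5]: (21.0+4.8)/2 × 4 = 51.6
  [5→6.5]: (4.8+2.6)/2 × 1.5 = 5.55
  Sum = 67.65 ng/mL·hr
F = (AUC_ev/D_ev)/(AUC_iv/D_iv) = (67.65/7.5)/(82.2/5) = 9.02/16.44 = 0.5487

F = 0.549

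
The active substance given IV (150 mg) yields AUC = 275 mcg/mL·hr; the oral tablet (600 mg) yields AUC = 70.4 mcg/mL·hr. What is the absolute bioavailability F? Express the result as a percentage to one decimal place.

F = 6.4%

F = (AUC_ev / D_ev) / (AUC_iv / D_iv)
  = (70.4/600) / (275/150)
  = 0.117333 / 1.83333 = 0.0640
  = 6.40%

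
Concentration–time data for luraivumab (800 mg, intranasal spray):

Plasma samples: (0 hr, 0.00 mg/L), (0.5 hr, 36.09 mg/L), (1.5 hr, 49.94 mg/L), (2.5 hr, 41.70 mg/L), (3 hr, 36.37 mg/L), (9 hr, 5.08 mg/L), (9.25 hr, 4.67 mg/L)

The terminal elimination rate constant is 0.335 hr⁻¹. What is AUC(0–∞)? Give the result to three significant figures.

AUC = 257 mg/L·hr

Trapezoidal AUC_0→9.25:
  [0→0.5]: (0.00+36.09)/2 × 0.5 = 9.0225
  [0.5→1.5]: (36.09+49.94)/2 × 1 = 43.015
  [1.5→2.5]: (49.94+41.70)/2 × 1 = 45.82
  [2.5→3]: (41.70+36.37)/2 × 0.5 = 19.5175
  [3→9]: (36.37+5.08)/2 × 6 = 124.35
  [9→9.25]: (5.08+4.67)/2 × 0.25 = 1.21875
  Sum = 242.94375 mg/L·hr
Extrapolated tail: C_last / k_e = 4.67 / 0.335 = 13.940
AUC_0→∞ = 242.94375 + 13.940 = 256.88375 mg/L·hr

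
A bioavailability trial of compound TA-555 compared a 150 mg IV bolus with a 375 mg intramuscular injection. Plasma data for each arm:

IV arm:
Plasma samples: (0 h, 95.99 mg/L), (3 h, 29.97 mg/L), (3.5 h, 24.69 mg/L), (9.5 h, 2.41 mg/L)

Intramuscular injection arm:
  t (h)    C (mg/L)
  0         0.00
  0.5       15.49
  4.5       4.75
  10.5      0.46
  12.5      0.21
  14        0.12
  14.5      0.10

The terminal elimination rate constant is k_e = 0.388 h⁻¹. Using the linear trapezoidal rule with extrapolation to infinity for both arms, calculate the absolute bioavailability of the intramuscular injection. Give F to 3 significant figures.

Trapezoidal AUC_0→9.5 (IV):
  [0→3]: (95.99+29.97)/2 × 3 = 188.94
  [3→3.5]: (29.97+24.69)/2 × 0.5 = 13.665
  [3.5→9.5]: (24.69+2.41)/2 × 6 = 81.3
  Sum = 283.905 mg/L·h
IV tail: 2.41/0.388 = 6.211; AUC_iv,0→∞ = 283.905 + 6.211 = 290.116 mg/L·h
Trapezoidal AUC_0→14.5 (intramuscular injection):
  [0→0.5]: (0.00+15.49)/2 × 0.5 = 3.8725
  [0.5→4.5]: (15.49+4.75)/2 × 4 = 40.48
  [4.5→10.5]: (4.75+0.46)/2 × 6 = 15.63
  [10.5→12.5]: (0.46+0.21)/2 × 2 = 0.67
  [12.5→14]: (0.21+0.12)/2 × 1.5 = 0.2475
  [14→14.5]: (0.12+0.10)/2 × 0.5 = 0.055
  Sum = 60.955 mg/L·h
intramuscular injection tail: 0.10/0.388 = 0.258; AUC_ev,0→∞ = 60.955 + 0.258 = 61.213 mg/L·h
F = (AUC_ev/D_ev)/(AUC_iv/D_iv) = (61.213/375)/(290.116/150) = 0.163235/1.93411 = 0.0844

F = 0.0844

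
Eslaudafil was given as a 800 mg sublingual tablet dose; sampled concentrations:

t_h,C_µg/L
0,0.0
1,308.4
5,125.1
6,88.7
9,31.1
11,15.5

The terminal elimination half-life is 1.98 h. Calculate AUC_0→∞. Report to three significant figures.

AUC = 1400 µg/L·h

Trapezoidal AUC_0→11:
  [0→1]: (0.0+308.4)/2 × 1 = 154.2
  [1→5]: (308.4+125.1)/2 × 4 = 867.0
  [5→6]: (125.1+88.7)/2 × 1 = 106.9
  [6→9]: (88.7+31.1)/2 × 3 = 179.7
  [9→11]: (31.1+15.5)/2 × 2 = 46.6
  Sum = 1354.4 µg/L·h
k_e = ln2 / t½ = 0.693147 / 1.98 = 0.3501 h^-1
Extrapolated tail: C_last / k_e = 15.5 / 0.3501 = 44.273
AUC_0→∞ = 1354.4 + 44.273 = 1398.673 µg/L·h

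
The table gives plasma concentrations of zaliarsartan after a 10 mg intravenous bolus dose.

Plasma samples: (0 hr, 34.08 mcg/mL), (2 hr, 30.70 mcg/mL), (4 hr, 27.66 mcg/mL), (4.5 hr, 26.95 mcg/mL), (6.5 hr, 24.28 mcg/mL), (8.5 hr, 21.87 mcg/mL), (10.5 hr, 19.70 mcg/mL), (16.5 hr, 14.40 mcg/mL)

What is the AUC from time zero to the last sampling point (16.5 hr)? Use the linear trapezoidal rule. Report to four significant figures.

Trapezoidal AUC_0→16.5:
  [0→2]: (34.08+30.70)/2 × 2 = 64.78
  [2→4]: (30.70+27.66)/2 × 2 = 58.36
  [4→4.5]: (27.66+26.95)/2 × 0.5 = 13.6525
  [4.5→6.5]: (26.95+24.28)/2 × 2 = 51.23
  [6.5→8.5]: (24.28+21.87)/2 × 2 = 46.15
  [8.5→10.5]: (21.87+19.70)/2 × 2 = 41.57
  [10.5→16.5]: (19.70+14.40)/2 × 6 = 102.3
  Sum = 378.0425 mcg/mL·hr

AUC = 378.0 mcg/mL·hr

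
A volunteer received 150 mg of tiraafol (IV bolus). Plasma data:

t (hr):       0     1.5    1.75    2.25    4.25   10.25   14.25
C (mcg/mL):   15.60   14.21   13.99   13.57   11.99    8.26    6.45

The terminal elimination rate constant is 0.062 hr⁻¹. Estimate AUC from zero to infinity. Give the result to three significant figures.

Trapezoidal AUC_0→14.25:
  [0→1.5]: (15.60+14.21)/2 × 1.5 = 22.3575
  [1.5→1.75]: (14.21+13.99)/2 × 0.25 = 3.525
  [1.75→2.25]: (13.99+13.57)/2 × 0.5 = 6.89
  [2.25→4.25]: (13.57+11.99)/2 × 2 = 25.56
  [4.25→10.25]: (11.99+8.26)/2 × 6 = 60.75
  [10.25→14.25]: (8.26+6.45)/2 × 4 = 29.42
  Sum = 148.5025 mcg/mL·hr
Extrapolated tail: C_last / k_e = 6.45 / 0.062 = 104.032
AUC_0→∞ = 148.5025 + 104.032 = 252.5345 mcg/mL·hr

AUC = 253 mcg/mL·hr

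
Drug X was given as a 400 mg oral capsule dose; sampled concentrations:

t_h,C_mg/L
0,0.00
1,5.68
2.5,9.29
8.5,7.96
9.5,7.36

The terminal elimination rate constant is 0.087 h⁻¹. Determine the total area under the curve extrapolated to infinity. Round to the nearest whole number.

AUC = 158 mg/L·h

Trapezoidal AUC_0→9.5:
  [0→1]: (0.00+5.68)/2 × 1 = 2.84
  [1→2.5]: (5.68+9.29)/2 × 1.5 = 11.2275
  [2.5→8.5]: (9.29+7.96)/2 × 6 = 51.75
  [8.5→9.5]: (7.96+7.36)/2 × 1 = 7.66
  Sum = 73.4775 mg/L·h
Extrapolated tail: C_last / k_e = 7.36 / 0.087 = 84.598
AUC_0→∞ = 73.4775 + 84.598 = 158.0755 mg/L·h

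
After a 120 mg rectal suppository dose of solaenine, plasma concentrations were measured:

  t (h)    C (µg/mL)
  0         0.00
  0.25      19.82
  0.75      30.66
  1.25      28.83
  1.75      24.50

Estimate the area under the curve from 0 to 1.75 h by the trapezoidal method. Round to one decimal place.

AUC = 43.3 µg/mL·h

Trapezoidal AUC_0→1.75:
  [0→0.25]: (0.00+19.82)/2 × 0.25 = 2.4775
  [0.25→0.75]: (19.82+30.66)/2 × 0.5 = 12.62
  [0.75→1.25]: (30.66+28.83)/2 × 0.5 = 14.8725
  [1.25→1.75]: (28.83+24.50)/2 × 0.5 = 13.3325
  Sum = 43.3025 µg/mL·h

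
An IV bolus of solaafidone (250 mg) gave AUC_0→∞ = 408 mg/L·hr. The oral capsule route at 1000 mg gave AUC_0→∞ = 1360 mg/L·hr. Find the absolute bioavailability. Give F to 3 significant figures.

F = 0.833

F = (AUC_ev / D_ev) / (AUC_iv / D_iv)
  = (1360/1000) / (408/250)
  = 1.36 / 1.632 = 0.8333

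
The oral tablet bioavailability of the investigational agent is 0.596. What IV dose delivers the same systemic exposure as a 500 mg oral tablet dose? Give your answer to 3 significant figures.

D_iv = 298 mg

Systemic exposure from an extravascular dose = F × D_ev, so the equivalent IV dose is F × D_ev.
D_iv = F × D_ev = 0.596 × 500 = 298 mg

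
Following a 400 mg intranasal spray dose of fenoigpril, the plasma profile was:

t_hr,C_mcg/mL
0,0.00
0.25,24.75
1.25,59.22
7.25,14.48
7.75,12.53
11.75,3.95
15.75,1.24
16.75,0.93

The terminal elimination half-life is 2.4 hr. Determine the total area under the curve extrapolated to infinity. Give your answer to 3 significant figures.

AUC = 321 mcg/mL·hr

Trapezoidal AUC_0→16.75:
  [0→0.25]: (0.00+24.75)/2 × 0.25 = 3.09375
  [0.25→1.25]: (24.75+59.22)/2 × 1 = 41.985
  [1.25→7.25]: (59.22+14.48)/2 × 6 = 221.1
  [7.25→7.75]: (14.48+12.53)/2 × 0.5 = 6.7525
  [7.75→11.75]: (12.53+3.95)/2 × 4 = 32.96
  [11.75→15.75]: (3.95+1.24)/2 × 4 = 10.38
  [15.75→16.75]: (1.24+0.93)/2 × 1 = 1.085
  Sum = 317.35625 mcg/mL·hr
k_e = ln2 / t½ = 0.693147 / 2.4 = 0.2888 hr^-1
Extrapolated tail: C_last / k_e = 0.93 / 0.2888 = 3.220
AUC_0→∞ = 317.35625 + 3.220 = 320.57625 mcg/mL·hr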